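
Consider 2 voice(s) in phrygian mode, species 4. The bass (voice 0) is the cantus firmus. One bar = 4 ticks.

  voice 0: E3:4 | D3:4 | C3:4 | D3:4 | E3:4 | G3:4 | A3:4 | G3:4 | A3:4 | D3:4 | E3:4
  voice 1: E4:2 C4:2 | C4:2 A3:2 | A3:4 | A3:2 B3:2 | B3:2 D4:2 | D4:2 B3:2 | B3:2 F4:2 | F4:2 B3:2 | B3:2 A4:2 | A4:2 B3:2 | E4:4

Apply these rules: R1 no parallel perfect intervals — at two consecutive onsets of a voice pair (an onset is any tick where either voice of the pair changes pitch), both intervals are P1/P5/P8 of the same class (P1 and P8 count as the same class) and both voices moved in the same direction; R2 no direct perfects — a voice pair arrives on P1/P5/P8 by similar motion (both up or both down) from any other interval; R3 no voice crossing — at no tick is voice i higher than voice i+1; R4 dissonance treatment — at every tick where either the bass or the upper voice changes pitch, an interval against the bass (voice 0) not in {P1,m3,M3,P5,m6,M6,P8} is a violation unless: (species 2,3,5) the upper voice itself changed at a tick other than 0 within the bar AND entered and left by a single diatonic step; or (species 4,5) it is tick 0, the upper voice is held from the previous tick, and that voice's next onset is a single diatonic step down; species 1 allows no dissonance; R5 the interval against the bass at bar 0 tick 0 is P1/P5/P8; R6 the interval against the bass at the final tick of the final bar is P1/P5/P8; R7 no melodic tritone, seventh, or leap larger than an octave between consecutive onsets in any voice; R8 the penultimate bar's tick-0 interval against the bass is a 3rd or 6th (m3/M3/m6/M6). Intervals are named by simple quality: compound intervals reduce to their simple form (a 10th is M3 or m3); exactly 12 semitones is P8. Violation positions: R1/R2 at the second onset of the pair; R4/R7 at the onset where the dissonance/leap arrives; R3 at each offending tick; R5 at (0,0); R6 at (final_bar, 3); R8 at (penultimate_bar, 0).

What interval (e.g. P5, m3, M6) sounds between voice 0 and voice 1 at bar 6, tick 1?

voice 0=A3 voice 1=B3 -> M2

M2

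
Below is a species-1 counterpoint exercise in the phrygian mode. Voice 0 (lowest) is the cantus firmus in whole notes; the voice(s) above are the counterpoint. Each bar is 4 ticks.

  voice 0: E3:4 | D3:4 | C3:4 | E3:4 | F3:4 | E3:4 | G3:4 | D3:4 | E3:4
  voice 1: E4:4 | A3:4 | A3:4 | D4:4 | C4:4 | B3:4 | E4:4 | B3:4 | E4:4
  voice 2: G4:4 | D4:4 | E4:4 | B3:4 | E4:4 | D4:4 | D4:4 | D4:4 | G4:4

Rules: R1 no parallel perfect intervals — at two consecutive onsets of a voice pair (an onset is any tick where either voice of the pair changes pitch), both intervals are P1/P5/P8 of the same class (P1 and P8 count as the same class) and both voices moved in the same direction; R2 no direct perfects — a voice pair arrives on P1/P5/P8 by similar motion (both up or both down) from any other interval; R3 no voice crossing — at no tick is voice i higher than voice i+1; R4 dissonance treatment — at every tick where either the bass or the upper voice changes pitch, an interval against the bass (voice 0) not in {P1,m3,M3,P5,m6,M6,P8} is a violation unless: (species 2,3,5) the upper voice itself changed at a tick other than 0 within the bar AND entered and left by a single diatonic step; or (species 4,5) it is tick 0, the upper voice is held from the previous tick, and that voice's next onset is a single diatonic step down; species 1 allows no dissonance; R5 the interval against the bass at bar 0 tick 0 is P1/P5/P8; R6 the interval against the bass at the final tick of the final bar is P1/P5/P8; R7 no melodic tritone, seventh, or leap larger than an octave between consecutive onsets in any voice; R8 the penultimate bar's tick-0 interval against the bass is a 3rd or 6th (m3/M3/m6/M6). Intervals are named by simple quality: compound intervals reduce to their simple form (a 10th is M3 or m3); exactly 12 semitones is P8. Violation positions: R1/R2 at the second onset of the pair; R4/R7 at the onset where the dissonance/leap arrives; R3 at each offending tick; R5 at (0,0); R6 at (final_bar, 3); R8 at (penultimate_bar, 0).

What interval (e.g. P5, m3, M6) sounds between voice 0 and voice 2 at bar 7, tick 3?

voice 0=D3 voice 2=D4 -> P8

P8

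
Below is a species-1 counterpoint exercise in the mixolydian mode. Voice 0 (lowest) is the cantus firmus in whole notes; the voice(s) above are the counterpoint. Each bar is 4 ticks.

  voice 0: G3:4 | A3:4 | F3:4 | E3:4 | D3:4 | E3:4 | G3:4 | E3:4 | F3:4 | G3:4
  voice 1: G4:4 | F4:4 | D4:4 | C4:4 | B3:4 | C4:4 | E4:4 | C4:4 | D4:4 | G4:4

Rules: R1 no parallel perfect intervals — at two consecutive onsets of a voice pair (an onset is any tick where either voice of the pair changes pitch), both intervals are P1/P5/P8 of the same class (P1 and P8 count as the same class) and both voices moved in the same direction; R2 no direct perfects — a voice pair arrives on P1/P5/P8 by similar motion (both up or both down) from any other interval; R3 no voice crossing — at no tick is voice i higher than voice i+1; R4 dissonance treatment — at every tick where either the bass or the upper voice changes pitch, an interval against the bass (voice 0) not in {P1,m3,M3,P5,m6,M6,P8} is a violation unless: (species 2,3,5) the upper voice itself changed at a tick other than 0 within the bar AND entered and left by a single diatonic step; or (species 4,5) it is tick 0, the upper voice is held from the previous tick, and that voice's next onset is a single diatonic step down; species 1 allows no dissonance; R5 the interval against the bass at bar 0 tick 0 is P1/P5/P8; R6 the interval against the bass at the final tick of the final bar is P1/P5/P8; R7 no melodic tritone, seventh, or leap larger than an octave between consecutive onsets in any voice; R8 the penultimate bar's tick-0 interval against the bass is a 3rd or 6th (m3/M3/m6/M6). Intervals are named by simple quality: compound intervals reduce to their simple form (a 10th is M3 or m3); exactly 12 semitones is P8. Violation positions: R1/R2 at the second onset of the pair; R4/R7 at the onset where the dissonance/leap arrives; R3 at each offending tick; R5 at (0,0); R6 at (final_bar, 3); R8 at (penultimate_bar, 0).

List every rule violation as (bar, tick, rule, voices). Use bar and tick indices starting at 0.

(9, 0, R2, (0, 1))

bar 0: v0=G3 v1=G4 downbeat P8
bar 1: v0=A3 v1=F4 downbeat m6
bar 2: v0=F3 v1=D4 downbeat M6
bar 3: v0=E3 v1=C4 downbeat m6
bar 4: v0=D3 v1=B3 downbeat M6
bar 5: v0=E3 v1=C4 downbeat m6
bar 6: v0=G3 v1=E4 downbeat M6
bar 7: v0=E3 v1=C4 downbeat m6
bar 8: v0=F3 v1=D4 downbeat M6
bar 9: v0=G3 v1=G4 downbeat P8
  -> R2 @ bar 9 tick 0 v(0, 1): F3/D4 M6 -> G3/G4 P8 similar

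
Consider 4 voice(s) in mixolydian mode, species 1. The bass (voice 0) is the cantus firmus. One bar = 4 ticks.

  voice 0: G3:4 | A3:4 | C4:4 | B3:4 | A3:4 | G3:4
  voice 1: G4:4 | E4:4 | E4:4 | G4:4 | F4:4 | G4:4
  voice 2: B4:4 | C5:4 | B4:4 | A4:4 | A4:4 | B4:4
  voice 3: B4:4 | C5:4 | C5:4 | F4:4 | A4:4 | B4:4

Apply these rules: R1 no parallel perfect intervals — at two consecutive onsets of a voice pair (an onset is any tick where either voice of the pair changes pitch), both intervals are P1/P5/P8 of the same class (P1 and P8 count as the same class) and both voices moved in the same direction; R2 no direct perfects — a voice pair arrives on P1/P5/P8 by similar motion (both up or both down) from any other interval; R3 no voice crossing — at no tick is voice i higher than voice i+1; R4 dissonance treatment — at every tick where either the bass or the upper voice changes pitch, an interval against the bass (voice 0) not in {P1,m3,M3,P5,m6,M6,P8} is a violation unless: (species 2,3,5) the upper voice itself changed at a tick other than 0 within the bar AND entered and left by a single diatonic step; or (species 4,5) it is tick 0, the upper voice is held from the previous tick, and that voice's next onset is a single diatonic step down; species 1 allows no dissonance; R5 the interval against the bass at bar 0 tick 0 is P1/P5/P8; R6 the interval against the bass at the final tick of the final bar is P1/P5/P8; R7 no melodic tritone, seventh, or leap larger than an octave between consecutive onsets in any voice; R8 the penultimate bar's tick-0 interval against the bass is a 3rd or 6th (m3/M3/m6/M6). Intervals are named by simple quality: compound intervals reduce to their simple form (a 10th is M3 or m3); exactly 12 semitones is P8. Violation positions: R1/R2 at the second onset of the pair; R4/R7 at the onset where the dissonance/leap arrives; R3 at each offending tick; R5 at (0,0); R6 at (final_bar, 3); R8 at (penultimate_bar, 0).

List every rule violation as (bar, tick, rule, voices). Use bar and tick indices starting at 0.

bar 0: v0=G3 v1=G4 v2=B4 v3=B4 downbeat M3
bar 1: v0=A3 v1=E4 v2=C5 v3=C5 downbeat m3
bar 2: v0=C4 v1=E4 v2=B4 v3=C5 downbeat P8
bar 3: v0=B3 v1=G4 v2=A4 v3=F4 downbeat TT
bar 4: v0=A3 v1=F4 v2=A4 v3=A4 downbeat P8
bar 5: v0=G3 v1=G4 v2=B4 v3=B4 downbeat M3
  -> R5 @ bar 0 tick 0 v(0, 2): opens on M3
  -> R5 @ bar 0 tick 0 v(0, 3): opens on M3
  -> R1 @ bar 1 tick 0 v(2, 3): B4/B4 P1 -> C5/C5 P1 similar
  -> R4 @ bar 2 tick 0 v(0, 2): C4/B4 M7 untreated
  -> R3 @ bar 3 tick 0 v(2, 3): A4 above F4
  -> R4 @ bar 3 tick 0 v(0, 2): B3/A4 m7 untreated
  -> R4 @ bar 3 tick 0 v(0, 3): B3/F4 TT untreated
  -> R3 @ bar 3 tick 1 v(2, 3): A4 above F4
  -> R3 @ bar 3 tick 2 v(2, 3): A4 above F4
  -> R3 @ bar 3 tick 3 v(2, 3): A4 above F4
  -> R8 @ bar 4 tick 0 v(0, 2): penult P8 not 3rd/6th
  -> R8 @ bar 4 tick 0 v(0, 3): penult P8 not 3rd/6th
  -> R1 @ bar 5 tick 0 v(2, 3): A4/A4 P1 -> B4/B4 P1 similar
  -> R6 @ bar 5 tick 3 v(0, 2): closes on M3
  -> R6 @ bar 5 tick 3 v(0, 3): closes on M3

(0, 0, R5, (0, 2))
(0, 0, R5, (0, 3))
(1, 0, R1, (2, 3))
(2, 0, R4, (0, 2))
(3, 0, R3, (2, 3))
(3, 0, R4, (0, 2))
(3, 0, R4, (0, 3))
(3, 1, R3, (2, 3))
(3, 2, R3, (2, 3))
(3, 3, R3, (2, 3))
(4, 0, R8, (0, 2))
(4, 0, R8, (0, 3))
(5, 0, R1, (2, 3))
(5, 3, R6, (0, 2))
(5, 3, R6, (0, 3))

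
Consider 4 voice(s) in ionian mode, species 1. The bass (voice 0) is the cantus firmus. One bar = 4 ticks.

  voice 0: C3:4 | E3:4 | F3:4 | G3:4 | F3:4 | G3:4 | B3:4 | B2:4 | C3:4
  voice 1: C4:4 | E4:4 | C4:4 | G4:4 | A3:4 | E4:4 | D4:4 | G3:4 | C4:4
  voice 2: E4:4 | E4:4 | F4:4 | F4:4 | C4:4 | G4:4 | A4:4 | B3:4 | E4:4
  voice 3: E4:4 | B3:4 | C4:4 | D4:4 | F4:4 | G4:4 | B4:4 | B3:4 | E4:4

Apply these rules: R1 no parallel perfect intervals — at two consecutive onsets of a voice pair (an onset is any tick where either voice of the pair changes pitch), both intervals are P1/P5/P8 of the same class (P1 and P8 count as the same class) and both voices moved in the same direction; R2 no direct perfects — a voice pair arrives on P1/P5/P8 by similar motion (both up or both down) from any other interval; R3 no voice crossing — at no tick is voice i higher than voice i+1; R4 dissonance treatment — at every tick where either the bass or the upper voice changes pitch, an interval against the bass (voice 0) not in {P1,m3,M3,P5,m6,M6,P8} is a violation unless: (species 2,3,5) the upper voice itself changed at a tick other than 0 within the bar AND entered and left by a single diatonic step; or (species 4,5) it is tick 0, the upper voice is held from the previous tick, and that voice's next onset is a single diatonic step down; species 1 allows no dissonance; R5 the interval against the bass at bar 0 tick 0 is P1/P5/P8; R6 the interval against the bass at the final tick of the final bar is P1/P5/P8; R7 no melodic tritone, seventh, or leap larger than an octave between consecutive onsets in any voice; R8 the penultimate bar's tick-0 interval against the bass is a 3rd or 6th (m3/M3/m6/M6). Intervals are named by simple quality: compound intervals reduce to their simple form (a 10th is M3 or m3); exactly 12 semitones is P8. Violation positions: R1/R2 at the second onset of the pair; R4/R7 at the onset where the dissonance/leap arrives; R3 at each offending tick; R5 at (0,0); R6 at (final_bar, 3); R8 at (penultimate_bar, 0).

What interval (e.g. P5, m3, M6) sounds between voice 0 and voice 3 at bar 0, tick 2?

voice 0=C3 voice 3=E4 -> M3

M3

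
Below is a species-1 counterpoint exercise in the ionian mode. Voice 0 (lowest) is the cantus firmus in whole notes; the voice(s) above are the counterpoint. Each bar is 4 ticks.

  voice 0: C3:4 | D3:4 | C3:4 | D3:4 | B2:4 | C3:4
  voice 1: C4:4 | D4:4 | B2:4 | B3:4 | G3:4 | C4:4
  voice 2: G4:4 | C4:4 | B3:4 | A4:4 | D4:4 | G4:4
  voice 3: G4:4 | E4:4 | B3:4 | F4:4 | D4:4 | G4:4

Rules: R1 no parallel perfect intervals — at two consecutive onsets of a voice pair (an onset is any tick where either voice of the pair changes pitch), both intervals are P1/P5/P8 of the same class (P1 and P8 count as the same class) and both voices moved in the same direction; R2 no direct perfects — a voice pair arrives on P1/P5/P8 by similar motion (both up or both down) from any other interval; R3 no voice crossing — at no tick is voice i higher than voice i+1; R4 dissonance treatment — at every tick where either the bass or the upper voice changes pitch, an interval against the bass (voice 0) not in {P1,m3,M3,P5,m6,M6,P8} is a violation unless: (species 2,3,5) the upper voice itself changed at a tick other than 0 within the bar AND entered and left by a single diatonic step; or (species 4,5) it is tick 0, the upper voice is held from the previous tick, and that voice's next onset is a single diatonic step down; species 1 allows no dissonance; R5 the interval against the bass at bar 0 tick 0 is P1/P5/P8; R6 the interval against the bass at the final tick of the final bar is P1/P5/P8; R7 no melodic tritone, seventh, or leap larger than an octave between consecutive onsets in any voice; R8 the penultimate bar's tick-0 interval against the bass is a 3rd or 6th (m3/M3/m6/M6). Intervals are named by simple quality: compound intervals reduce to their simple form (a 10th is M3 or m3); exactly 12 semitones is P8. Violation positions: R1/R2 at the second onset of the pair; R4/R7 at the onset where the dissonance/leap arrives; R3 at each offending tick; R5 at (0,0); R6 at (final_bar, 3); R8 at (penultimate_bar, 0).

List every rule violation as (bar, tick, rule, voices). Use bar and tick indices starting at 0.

bar 0: v0=C3 v1=C4 v2=G4 v3=G4 downbeat P5
bar 1: v0=D3 v1=D4 v2=C4 v3=E4 downbeat M2
bar 2: v0=C3 v1=B2 v2=B3 v3=B3 downbeat M7
bar 3: v0=D3 v1=B3 v2=A4 v3=F4 downbeat m3
bar 4: v0=B2 v1=G3 v2=D4 v3=D4 downbeat m3
bar 5: v0=C3 v1=C4 v2=G4 v3=G4 downbeat P5
  -> R1 @ bar 1 tick 0 v(0, 1): C3/C4 P8 -> D3/D4 P8 similar
  -> R3 @ bar 1 tick 0 v(1, 2): D4 above C4
  -> R4 @ bar 1 tick 0 v(0, 2): D3/C4 m7 untreated
  -> R4 @ bar 1 tick 0 v(0, 3): D3/E4 M2 untreated
  -> R3 @ bar 1 tick 1 v(1, 2): D4 above C4
  -> R3 @ bar 1 tick 2 v(1, 2): D4 above C4
  -> R3 @ bar 1 tick 3 v(1, 2): D4 above C4
  -> R2 @ bar 2 tick 0 v(1, 2): D4/C4 M2 -> B2/B3 P8 similar
  -> R2 @ bar 2 tick 0 v(1, 3): D4/E4 M2 -> B2/B3 P8 similar
  -> R2 @ bar 2 tick 0 v(2, 3): C4/E4 M3 -> B3/B3 P1 similar
  -> R3 @ bar 2 tick 0 v(0, 1): C3 above B2
  -> R4 @ bar 2 tick 0 v(0, 1): C3/B2 m2 untreated
  -> R4 @ bar 2 tick 0 v(0, 2): C3/B3 M7 untreated
  -> R4 @ bar 2 tick 0 v(0, 3): C3/B3 M7 untreated
  -> R7 @ bar 2 tick 0 v(1,): D4->B2 leap 15st
  -> R3 @ bar 2 tick 1 v(0, 1): C3 above B2
  -> R3 @ bar 2 tick 2 v(0, 1): C3 above B2
  -> R3 @ bar 2 tick 3 v(0, 1): C3 above B2
  -> R2 @ bar 3 tick 0 v(0, 2): C3/B3 M7 -> D3/A4 P5 similar
  -> R3 @ bar 3 tick 0 v(2, 3): A4 above F4
  -> R7 @ bar 3 tick 0 v(2,): B3->A4 leap 10st
  -> R7 @ bar 3 tick 0 v(3,): B3->F4 leap 6st
  -> R3 @ bar 3 tick 1 v(2, 3): A4 above F4
  -> R3 @ bar 3 tick 2 v(2, 3): A4 above F4
  -> R3 @ bar 3 tick 3 v(2, 3): A4 above F4
  -> R2 @ bar 4 tick 0 v(1, 2): B3/A4 m7 -> G3/D4 P5 similar
  -> R2 @ bar 4 tick 0 v(1, 3): B3/F4 TT -> G3/D4 P5 similar
  -> R2 @ bar 4 tick 0 v(2, 3): A4/F4 M3 -> D4/D4 P1 similar
  -> R1 @ bar 5 tick 0 v(1, 2): G3/D4 P5 -> C4/G4 P5 similar
  -> R1 @ bar 5 tick 0 v(1, 3): G3/D4 P5 -> C4/G4 P5 similar
  -> R1 @ bar 5 tick 0 v(2, 3): D4/D4 P1 -> G4/G4 P1 similar
  -> R2 @ bar 5 tick 0 v(0, 1): B2/G3 m6 -> C3/C4 P8 similar
  -> R2 @ bar 5 tick 0 v(0, 2): B2/D4 m3 -> C3/G4 P5 similar
  -> R2 @ bar 5 tick 0 v(0, 3): B2/D4 m3 -> C3/G4 P5 similar

(1, 0, R1, (0, 1))
(1, 0, R3, (1, 2))
(1, 0, R4, (0, 2))
(1, 0, R4, (0, 3))
(1, 1, R3, (1, 2))
(1, 2, R3, (1, 2))
(1, 3, R3, (1, 2))
(2, 0, R2, (1, 2))
(2, 0, R2, (1, 3))
(2, 0, R2, (2, 3))
(2, 0, R3, (0, 1))
(2, 0, R4, (0, 1))
(2, 0, R4, (0, 2))
(2, 0, R4, (0, 3))
(2, 0, R7, (1,))
(2, 1, R3, (0, 1))
(2, 2, R3, (0, 1))
(2, 3, R3, (0, 1))
(3, 0, R2, (0, 2))
(3, 0, R3, (2, 3))
(3, 0, R7, (2,))
(3, 0, R7, (3,))
(3, 1, R3, (2, 3))
(3, 2, R3, (2, 3))
(3, 3, R3, (2, 3))
(4, 0, R2, (1, 2))
(4, 0, R2, (1, 3))
(4, 0, R2, (2, 3))
(5, 0, R1, (1, 2))
(5, 0, R1, (1, 3))
(5, 0, R1, (2, 3))
(5, 0, R2, (0, 1))
(5, 0, R2, (0, 2))
(5, 0, R2, (0, 3))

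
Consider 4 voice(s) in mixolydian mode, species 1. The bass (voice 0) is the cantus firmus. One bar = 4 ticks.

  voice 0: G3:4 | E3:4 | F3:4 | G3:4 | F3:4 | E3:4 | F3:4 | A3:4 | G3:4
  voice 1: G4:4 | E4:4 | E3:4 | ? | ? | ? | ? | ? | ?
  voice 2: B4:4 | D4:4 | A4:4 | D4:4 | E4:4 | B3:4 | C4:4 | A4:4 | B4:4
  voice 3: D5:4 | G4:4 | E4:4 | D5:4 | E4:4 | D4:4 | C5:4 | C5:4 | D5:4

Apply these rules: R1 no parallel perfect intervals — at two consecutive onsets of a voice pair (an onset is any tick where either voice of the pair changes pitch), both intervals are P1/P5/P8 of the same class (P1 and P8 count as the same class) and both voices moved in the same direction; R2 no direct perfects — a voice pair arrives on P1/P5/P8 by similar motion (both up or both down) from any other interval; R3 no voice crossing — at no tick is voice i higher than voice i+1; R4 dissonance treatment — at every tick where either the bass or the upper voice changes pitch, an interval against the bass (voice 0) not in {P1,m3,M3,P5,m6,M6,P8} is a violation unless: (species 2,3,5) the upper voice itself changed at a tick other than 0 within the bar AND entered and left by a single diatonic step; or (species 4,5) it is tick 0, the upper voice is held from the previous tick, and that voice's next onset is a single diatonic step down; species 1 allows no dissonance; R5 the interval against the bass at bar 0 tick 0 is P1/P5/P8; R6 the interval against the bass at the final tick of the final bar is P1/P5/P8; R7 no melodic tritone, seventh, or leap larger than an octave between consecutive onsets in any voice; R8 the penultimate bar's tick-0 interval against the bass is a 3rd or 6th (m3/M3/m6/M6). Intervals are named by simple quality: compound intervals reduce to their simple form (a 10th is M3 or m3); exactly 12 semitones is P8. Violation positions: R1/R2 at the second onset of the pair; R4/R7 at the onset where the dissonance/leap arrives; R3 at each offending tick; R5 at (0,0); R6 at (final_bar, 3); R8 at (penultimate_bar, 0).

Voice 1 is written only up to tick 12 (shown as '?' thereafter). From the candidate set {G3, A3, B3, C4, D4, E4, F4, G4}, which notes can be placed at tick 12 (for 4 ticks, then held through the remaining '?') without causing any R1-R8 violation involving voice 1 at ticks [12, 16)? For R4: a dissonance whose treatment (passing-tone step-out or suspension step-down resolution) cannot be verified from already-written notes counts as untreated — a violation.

G3: violates R2
A3: violates R4
B3: legal
C4: violates R4
D4: violates R1,R2,R7
E4: violates R3
F4: violates R3,R4,R7
G4: violates R2,R3,R7

{B3}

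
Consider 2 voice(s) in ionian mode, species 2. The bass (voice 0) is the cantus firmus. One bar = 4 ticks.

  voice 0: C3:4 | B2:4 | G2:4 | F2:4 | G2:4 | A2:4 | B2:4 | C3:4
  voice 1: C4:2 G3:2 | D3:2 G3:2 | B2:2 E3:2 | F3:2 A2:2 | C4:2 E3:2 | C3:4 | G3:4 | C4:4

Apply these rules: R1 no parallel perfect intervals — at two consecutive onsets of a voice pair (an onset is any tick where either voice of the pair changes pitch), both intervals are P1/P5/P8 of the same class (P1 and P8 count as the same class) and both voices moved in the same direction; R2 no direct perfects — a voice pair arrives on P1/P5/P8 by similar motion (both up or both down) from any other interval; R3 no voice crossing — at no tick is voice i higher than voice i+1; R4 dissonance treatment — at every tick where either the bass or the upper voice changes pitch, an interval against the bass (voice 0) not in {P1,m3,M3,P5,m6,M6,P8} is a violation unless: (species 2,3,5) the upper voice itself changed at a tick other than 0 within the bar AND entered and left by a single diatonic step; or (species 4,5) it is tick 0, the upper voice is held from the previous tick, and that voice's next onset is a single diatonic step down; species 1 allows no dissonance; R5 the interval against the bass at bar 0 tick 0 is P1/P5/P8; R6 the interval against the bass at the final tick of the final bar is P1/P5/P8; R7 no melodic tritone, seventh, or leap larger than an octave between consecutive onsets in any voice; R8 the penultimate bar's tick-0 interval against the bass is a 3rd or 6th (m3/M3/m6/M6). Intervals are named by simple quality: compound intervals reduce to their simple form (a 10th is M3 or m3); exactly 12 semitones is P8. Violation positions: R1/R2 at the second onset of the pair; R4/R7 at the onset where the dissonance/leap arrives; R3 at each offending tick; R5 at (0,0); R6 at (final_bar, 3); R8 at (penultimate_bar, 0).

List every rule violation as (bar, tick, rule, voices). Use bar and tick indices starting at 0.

bar 0: v0=C3 v1=C4 downbeat P8
bar 1: v0=B2 v1=D3 downbeat m3
bar 2: v0=G2 v1=B2 downbeat M3
bar 3: v0=F2 v1=F3 downbeat P8
bar 4: v0=G2 v1=C4 downbeat P4
bar 5: v0=A2 v1=C3 downbeat m3
bar 6: v0=B2 v1=G3 downbeat m6
bar 7: v0=C3 v1=C4 downbeat P8
  -> R4 @ bar 4 tick 0 v(0, 1): G2/C4 P4 untreated
  -> R7 @ bar 4 tick 0 v(1,): A2->C4 leap 15st
  -> R2 @ bar 7 tick 0 v(0, 1): B2/G3 m6 -> C3/C4 P8 similar

(4, 0, R4, (0, 1))
(4, 0, R7, (1,))
(7, 0, R2, (0, 1))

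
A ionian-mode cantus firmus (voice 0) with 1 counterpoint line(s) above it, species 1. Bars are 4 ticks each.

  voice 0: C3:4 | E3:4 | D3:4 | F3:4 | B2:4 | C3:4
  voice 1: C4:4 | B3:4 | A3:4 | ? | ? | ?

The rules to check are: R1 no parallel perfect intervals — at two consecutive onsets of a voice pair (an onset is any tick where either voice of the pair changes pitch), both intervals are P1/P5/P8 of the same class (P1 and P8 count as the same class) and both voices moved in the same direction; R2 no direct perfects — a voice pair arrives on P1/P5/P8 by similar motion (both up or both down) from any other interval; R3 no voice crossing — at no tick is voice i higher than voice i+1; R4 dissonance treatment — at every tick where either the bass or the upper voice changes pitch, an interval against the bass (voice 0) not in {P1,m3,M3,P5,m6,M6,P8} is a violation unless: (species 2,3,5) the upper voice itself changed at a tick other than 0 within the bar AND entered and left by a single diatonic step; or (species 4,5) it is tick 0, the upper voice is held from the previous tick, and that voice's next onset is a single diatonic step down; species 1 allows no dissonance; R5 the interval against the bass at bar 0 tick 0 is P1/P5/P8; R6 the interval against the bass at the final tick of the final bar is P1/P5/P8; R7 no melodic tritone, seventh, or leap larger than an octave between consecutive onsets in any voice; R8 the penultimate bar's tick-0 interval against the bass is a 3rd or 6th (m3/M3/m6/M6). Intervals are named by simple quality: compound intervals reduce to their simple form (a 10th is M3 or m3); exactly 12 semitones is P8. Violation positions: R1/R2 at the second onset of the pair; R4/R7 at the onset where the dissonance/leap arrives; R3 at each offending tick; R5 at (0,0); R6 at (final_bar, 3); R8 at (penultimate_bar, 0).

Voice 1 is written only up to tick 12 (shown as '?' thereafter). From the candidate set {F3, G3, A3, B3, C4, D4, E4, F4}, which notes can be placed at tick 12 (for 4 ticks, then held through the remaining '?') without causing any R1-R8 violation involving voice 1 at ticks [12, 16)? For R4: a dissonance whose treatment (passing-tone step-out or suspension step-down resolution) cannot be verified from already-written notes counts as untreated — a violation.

{A3, D4, F3}

F3: legal
G3: violates R4
A3: legal
B3: violates R4
C4: violates R1
D4: legal
E4: violates R4
F4: violates R2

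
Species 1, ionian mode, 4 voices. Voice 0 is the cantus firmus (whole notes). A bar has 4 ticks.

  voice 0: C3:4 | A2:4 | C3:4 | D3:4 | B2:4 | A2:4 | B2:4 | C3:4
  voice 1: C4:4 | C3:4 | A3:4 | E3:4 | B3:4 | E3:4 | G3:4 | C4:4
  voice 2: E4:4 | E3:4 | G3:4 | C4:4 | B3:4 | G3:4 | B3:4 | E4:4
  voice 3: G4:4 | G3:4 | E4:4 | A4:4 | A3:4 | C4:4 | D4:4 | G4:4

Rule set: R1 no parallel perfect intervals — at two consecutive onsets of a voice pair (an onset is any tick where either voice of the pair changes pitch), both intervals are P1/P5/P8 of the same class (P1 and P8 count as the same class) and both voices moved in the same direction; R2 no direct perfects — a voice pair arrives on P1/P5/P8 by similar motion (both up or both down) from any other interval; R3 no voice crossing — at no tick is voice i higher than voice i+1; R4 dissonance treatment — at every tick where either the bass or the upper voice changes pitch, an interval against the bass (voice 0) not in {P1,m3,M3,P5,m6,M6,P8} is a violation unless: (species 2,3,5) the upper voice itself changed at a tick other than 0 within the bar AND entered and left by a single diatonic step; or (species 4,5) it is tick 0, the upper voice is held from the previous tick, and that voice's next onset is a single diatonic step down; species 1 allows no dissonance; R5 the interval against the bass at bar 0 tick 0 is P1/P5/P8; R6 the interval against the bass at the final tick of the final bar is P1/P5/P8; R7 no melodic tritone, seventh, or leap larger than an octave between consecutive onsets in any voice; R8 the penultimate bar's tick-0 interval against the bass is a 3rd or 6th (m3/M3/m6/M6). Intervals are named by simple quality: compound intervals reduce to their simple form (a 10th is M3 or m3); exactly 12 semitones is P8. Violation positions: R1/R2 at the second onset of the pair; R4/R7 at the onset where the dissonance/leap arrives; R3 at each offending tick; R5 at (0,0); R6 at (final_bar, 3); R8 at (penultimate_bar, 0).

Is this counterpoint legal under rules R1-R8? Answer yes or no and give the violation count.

No (28 violations)

bar 0: v0=C3 v1=C4 v2=E4 v3=G4 (P5)
bar 1: v0=A2 v1=C3 v2=E3 v3=G3 (m7)
bar 2: v0=C3 v1=A3 v2=G3 v3=E4 (M3)
bar 3: v0=D3 v1=E3 v2=C4 v3=A4 (P5)
bar 4: v0=B2 v1=B3 v2=B3 v3=A3 (m7)
bar 5: v0=A2 v1=E3 v2=G3 v3=C4 (m3)
bar 6: v0=B2 v1=G3 v2=B3 v3=D4 (m3)
bar 7: v0=C3 v1=C4 v2=E4 v3=G4 (P5)
  R5 @ bar0.0: opens on M3
  R1 @ bar1.0: C4/G4 P5 -> C3/G3 P5 similar
  R2 @ bar1.0: C3/E4 M3 -> A2/E3 P5 similar
  R4 @ bar1.0: A2/G3 m7 untreated
  R1 @ bar2.0: A2/E3 P5 -> C3/G3 P5 similar
  R1 @ bar2.0: C3/G3 P5 -> A3/E4 P5 similar
  R3 @ bar2.0: A3 above G3
  R3 @ bar2.1: A3 above G3
  R3 @ bar2.2: A3 above G3
  R3 @ bar2.3: A3 above G3
  R2 @ bar3.0: C3/E4 M3 -> D3/A4 P5 similar
  R4 @ bar3.0: D3/E3 M2 untreated
  R4 @ bar3.0: D3/C4 m7 untreated
  R2 @ bar4.0: D3/C4 m7 -> B2/B3 P8 similar
  R3 @ bar4.0: B3 above A3
  R4 @ bar4.0: B2/A3 m7 untreated
  R3 @ bar4.1: B3 above A3
  R3 @ bar4.2: B3 above A3
  R3 @ bar4.3: B3 above A3
  R2 @ bar5.0: B2/B3 P8 -> A2/E3 P5 similar
  R4 @ bar5.0: A2/G3 m7 untreated
  R2 @ bar6.0: A2/G3 m7 -> B2/B3 P8 similar
  R2 @ bar6.0: E3/C4 m6 -> G3/D4 P5 similar
  R8 @ bar6.0: penult P8 not 3rd/6th
  R1 @ bar7.0: G3/D4 P5 -> C4/G4 P5 similar
  R2 @ bar7.0: B2/G3 m6 -> C3/C4 P8 similar
  R2 @ bar7.0: B2/D4 m3 -> C3/G4 P5 similar
  R6 @ bar7.3: closes on M3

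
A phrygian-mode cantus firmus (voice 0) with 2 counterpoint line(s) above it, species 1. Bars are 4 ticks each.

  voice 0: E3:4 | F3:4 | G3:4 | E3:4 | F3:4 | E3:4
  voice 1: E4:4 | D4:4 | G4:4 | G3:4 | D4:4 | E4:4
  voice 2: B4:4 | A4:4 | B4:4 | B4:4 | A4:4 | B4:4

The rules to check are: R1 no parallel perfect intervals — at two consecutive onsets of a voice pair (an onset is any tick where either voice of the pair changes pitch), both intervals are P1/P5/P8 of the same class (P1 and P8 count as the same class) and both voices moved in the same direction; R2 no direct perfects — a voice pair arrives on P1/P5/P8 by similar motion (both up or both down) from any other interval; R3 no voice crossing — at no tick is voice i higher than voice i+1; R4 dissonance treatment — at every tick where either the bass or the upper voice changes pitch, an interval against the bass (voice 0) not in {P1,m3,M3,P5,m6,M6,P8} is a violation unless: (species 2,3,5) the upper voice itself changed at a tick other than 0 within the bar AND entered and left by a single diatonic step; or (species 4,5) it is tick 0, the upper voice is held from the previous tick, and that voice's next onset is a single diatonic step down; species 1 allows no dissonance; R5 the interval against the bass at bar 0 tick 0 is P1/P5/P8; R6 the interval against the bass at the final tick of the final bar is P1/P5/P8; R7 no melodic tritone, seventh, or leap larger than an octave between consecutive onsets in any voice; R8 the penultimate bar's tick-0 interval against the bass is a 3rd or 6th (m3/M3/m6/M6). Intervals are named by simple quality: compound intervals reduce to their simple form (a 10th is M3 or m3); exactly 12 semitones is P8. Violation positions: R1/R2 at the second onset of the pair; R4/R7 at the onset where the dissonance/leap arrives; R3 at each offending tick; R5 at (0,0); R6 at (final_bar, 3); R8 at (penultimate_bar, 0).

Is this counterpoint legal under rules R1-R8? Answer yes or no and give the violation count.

bar 0: v0=E3 v1=E4 v2=B4 (P5)
bar 1: v0=F3 v1=D4 v2=A4 (M3)
bar 2: v0=G3 v1=G4 v2=B4 (M3)
bar 3: v0=E3 v1=G3 v2=B4 (P5)
bar 4: v0=F3 v1=D4 v2=A4 (M3)
bar 5: v0=E3 v1=E4 v2=B4 (P5)
  R1 @ bar1.0: E4/B4 P5 -> D4/A4 P5 similar
  R2 @ bar2.0: F3/D4 M6 -> G3/G4 P8 similar
  R1 @ bar5.0: D4/A4 P5 -> E4/B4 P5 similar

No (3 violations)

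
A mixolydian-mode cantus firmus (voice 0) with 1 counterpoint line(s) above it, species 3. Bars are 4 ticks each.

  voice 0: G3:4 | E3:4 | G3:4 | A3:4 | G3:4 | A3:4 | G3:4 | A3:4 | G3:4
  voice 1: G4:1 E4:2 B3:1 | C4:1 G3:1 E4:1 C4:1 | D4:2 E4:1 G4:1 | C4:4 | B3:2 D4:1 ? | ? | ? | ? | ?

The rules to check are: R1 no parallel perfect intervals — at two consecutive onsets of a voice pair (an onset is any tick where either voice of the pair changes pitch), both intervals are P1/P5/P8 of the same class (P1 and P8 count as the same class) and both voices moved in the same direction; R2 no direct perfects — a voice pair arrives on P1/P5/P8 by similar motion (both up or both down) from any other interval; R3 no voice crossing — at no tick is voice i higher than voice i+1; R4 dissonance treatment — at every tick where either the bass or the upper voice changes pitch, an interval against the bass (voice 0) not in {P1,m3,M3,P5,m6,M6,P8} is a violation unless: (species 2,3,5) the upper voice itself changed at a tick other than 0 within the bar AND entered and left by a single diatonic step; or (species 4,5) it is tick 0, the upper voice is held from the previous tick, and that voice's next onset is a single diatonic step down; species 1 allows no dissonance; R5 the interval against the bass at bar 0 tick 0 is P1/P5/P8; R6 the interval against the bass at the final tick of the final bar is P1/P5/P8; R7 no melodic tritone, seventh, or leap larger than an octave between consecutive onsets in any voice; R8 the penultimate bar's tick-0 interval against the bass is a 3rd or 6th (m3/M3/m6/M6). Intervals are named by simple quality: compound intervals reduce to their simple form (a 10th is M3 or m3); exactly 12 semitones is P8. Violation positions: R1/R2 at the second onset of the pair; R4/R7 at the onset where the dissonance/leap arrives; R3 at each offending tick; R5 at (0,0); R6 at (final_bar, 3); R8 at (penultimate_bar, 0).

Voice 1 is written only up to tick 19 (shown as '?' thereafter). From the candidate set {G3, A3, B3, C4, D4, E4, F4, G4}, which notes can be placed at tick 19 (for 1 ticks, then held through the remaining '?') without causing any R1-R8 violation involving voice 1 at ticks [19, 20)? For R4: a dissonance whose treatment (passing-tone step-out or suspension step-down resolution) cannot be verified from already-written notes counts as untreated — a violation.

G3: legal
A3: violates R4
B3: legal
C4: violates R4
D4: legal
E4: legal
F4: violates R4
G4: legal

{B3, D4, E4, G3, G4}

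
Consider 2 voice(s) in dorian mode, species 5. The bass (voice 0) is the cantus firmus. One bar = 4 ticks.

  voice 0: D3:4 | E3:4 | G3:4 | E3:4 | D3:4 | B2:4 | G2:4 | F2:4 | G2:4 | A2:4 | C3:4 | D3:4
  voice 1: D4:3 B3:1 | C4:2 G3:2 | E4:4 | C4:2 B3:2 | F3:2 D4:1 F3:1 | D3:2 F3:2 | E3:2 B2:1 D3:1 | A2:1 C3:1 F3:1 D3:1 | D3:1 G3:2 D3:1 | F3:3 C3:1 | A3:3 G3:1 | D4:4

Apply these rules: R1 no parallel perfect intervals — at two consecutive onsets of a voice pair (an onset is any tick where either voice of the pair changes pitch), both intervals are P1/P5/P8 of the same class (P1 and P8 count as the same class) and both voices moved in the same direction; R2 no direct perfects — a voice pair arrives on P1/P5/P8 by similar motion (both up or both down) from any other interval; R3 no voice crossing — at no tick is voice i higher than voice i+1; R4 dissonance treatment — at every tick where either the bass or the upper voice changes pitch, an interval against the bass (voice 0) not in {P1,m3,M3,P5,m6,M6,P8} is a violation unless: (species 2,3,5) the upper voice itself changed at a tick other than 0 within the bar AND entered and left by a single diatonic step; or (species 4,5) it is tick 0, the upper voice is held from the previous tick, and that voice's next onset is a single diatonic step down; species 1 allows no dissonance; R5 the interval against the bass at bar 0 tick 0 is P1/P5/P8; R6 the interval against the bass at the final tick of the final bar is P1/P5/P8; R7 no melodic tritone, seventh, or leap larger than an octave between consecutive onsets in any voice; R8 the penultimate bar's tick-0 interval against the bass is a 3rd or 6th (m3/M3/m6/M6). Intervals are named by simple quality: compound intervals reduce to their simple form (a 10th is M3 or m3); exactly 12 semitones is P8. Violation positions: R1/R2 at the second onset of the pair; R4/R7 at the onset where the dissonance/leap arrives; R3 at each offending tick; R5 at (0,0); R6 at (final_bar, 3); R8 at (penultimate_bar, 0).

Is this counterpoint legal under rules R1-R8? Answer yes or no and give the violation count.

bar 0: v0=D3 v1=D4 (P8)
bar 1: v0=E3 v1=C4 (m6)
bar 2: v0=G3 v1=E4 (M6)
bar 3: v0=E3 v1=C4 (m6)
bar 4: v0=D3 v1=F3 (m3)
bar 5: v0=B2 v1=D3 (m3)
bar 6: v0=G2 v1=E3 (M6)
bar 7: v0=F2 v1=A2 (M3)
bar 8: v0=G2 v1=D3 (P5)
bar 9: v0=A2 v1=F3 (m6)
bar 10: v0=C3 v1=A3 (M6)
bar 11: v0=D3 v1=D4 (P8)
  R7 @ bar4.0: B3->F3 leap 6st
  R4 @ bar5.2: B2/F3 TT untreated
  R2 @ bar11.0: C3/G3 P5 -> D3/D4 P8 similar

No (3 violations)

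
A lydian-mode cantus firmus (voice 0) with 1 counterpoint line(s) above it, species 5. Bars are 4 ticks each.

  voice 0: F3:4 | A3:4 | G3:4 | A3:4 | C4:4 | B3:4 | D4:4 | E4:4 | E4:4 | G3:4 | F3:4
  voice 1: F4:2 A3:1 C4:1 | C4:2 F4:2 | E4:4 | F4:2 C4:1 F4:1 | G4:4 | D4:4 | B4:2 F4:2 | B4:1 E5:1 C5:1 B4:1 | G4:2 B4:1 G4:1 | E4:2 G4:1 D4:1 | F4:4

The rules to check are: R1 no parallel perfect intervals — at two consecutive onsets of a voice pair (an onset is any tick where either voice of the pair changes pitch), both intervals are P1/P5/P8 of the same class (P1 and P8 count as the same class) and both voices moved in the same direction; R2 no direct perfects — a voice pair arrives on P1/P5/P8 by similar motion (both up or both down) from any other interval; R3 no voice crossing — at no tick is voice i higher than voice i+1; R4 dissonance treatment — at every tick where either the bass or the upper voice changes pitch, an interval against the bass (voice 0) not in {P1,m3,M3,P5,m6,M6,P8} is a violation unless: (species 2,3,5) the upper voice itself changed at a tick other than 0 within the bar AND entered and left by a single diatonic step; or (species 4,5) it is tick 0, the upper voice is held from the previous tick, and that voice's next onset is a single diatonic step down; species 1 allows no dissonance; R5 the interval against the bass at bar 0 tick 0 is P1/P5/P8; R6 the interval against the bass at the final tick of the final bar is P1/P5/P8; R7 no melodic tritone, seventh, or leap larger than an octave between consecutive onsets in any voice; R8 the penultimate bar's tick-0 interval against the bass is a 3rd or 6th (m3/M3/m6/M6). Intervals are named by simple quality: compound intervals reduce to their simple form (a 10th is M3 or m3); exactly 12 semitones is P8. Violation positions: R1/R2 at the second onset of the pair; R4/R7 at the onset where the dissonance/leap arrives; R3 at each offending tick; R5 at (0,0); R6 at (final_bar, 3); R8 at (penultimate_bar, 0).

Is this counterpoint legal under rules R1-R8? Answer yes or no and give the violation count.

No (4 violations)

bar 0: v0=F3 v1=F4 (P8)
bar 1: v0=A3 v1=C4 (m3)
bar 2: v0=G3 v1=E4 (M6)
bar 3: v0=A3 v1=F4 (m6)
bar 4: v0=C4 v1=G4 (P5)
bar 5: v0=B3 v1=D4 (m3)
bar 6: v0=D4 v1=B4 (M6)
bar 7: v0=E4 v1=B4 (P5)
bar 8: v0=E4 v1=G4 (m3)
bar 9: v0=G3 v1=E4 (M6)
bar 10: v0=F3 v1=F4 (P8)
  R2 @ bar4.0: A3/F4 m6 -> C4/G4 P5 similar
  R7 @ bar6.2: B4->F4 leap 6st
  R2 @ bar7.0: D4/F4 m3 -> E4/B4 P5 similar
  R7 @ bar7.0: F4->B4 leap 6st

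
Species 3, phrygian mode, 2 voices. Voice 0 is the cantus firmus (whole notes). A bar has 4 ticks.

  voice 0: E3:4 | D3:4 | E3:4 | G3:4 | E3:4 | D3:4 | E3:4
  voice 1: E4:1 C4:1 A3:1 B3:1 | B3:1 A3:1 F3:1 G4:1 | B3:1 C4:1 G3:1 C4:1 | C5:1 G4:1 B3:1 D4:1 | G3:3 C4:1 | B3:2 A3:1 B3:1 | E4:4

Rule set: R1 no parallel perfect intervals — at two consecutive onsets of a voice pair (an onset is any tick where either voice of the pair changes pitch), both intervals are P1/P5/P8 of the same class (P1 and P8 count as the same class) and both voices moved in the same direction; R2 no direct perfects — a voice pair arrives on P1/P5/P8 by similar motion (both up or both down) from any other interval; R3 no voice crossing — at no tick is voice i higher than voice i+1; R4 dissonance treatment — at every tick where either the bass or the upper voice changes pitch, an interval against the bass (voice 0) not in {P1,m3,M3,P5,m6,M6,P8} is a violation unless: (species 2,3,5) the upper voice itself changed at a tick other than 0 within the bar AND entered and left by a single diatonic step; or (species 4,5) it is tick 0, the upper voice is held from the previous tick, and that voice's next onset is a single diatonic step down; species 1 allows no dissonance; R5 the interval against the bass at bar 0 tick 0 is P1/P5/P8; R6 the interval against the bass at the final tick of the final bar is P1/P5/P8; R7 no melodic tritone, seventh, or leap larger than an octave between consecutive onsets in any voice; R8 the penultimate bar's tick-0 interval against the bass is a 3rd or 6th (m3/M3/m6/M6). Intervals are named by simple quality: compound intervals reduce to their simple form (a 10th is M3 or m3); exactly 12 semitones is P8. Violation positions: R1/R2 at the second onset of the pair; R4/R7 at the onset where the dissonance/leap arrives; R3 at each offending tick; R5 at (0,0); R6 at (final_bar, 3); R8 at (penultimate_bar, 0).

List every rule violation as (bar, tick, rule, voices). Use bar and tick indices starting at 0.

(0, 2, R4, (0, 1))
(1, 3, R4, (0, 1))
(1, 3, R7, (1,))
(3, 0, R4, (0, 1))
(6, 0, R2, (0, 1))

bar 0: v0=E3 v1=E4 downbeat P8
bar 1: v0=D3 v1=B3 downbeat M6
bar 2: v0=E3 v1=B3 downbeat P5
bar 3: v0=G3 v1=C5 downbeat P4
bar 4: v0=E3 v1=G3 downbeat m3
bar 5: v0=D3 v1=B3 downbeat M6
bar 6: v0=E3 v1=E4 downbeat P8
  -> R4 @ bar 0 tick 2 v(0, 1): E3/A3 P4 untreated
  -> R4 @ bar 1 tick 3 v(0, 1): D3/G4 P4 untreated
  -> R7 @ bar 1 tick 3 v(1,): F3->G4 leap 14st
  -> R4 @ bar 3 tick 0 v(0, 1): G3/C5 P4 untreated
  -> R2 @ bar 6 tick 0 v(0, 1): D3/B3 M6 -> E3/E4 P8 similar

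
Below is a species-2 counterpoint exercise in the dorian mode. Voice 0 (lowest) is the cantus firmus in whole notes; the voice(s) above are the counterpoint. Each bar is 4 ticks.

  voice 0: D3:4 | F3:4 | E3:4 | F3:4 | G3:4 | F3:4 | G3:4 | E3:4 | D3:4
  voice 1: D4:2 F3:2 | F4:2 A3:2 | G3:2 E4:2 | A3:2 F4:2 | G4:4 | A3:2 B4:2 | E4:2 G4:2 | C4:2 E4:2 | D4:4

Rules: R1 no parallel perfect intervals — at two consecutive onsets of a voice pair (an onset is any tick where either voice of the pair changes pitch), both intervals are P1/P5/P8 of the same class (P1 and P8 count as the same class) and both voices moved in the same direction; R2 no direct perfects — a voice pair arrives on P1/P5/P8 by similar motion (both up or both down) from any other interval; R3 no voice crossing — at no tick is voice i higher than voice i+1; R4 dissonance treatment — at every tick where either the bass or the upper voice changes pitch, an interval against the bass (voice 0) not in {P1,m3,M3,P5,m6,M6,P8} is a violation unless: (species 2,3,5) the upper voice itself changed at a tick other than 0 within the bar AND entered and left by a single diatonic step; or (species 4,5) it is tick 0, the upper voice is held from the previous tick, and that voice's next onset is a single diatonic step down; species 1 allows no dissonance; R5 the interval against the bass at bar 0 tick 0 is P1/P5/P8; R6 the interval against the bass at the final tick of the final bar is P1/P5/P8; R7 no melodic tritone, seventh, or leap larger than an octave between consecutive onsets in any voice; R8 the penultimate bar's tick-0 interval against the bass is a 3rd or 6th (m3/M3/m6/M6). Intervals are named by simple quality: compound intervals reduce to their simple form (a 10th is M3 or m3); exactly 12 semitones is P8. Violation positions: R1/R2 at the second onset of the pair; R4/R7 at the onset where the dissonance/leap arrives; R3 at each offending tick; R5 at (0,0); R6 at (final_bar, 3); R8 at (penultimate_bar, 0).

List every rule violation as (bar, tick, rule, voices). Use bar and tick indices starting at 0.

(1, 0, R2, (0, 1))
(4, 0, R1, (0, 1))
(5, 0, R7, (1,))
(5, 2, R4, (0, 1))
(5, 2, R7, (1,))
(8, 0, R1, (0, 1))

bar 0: v0=D3 v1=D4 downbeat P8
bar 1: v0=F3 v1=F4 downbeat P8
bar 2: v0=E3 v1=G3 downbeat m3
bar 3: v0=F3 v1=A3 downbeat M3
bar 4: v0=G3 v1=G4 downbeat P8
bar 5: v0=F3 v1=A3 downbeat M3
bar 6: v0=G3 v1=E4 downbeat M6
bar 7: v0=E3 v1=C4 downbeat m6
bar 8: v0=D3 v1=D4 downbeat P8
  -> R2 @ bar 1 tick 0 v(0, 1): D3/F3 m3 -> F3/F4 P8 similar
  -> R1 @ bar 4 tick 0 v(0, 1): F3/F4 P8 -> G3/G4 P8 similar
  -> R7 @ bar 5 tick 0 v(1,): G4->A3 leap 10st
  -> R4 @ bar 5 tick 2 v(0, 1): F3/B4 TT untreated
  -> R7 @ bar 5 tick 2 v(1,): A3->B4 leap 14st
  -> R1 @ bar 8 tick 0 v(0, 1): E3/E4 P8 -> D3/D4 P8 similar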